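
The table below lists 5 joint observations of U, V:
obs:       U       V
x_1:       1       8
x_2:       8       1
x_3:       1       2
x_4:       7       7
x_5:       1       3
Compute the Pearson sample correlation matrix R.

Step 1 — column means:
  mean(U) = (1 + 8 + 1 + 7 + 1) / 5 = 18/5 = 3.6
  mean(V) = (8 + 1 + 2 + 7 + 3) / 5 = 21/5 = 4.2

Step 2 — sample variances and covariances s[i,j] = (1/(n-1)) · Σ_k (x_{k,i} - mean_i) · (x_{k,j} - mean_j), with n-1 = 4:
  s[U,U] = ((-2.6)·(-2.6) + (4.4)·(4.4) + (-2.6)·(-2.6) + (3.4)·(3.4) + (-2.6)·(-2.6)) / 4 = 51.2/4 = 12.8
  s[U,V] = ((-2.6)·(3.8) + (4.4)·(-3.2) + (-2.6)·(-2.2) + (3.4)·(2.8) + (-2.6)·(-1.2)) / 4 = -5.6/4 = -1.4
  s[V,V] = ((3.8)·(3.8) + (-3.2)·(-3.2) + (-2.2)·(-2.2) + (2.8)·(2.8) + (-1.2)·(-1.2)) / 4 = 38.8/4 = 9.7
  Sample standard deviations s_i = √(s[i,i]):
  s(U) = √(12.8) = 3.5777
  s(V) = √(9.7) = 3.1145

Step 3 — r_{ij} = s_{ij} / (s_i · s_j):
  r[U,U] = 1 (diagonal).
  r[U,V] = -1.4 / (3.5777 · 3.1145) = -1.4 / 11.1427 = -0.1256
  r[V,V] = 1 (diagonal).

R is symmetric with unit diagonal. Assembling:

R = [[1, -0.1256],
 [-0.1256, 1]]


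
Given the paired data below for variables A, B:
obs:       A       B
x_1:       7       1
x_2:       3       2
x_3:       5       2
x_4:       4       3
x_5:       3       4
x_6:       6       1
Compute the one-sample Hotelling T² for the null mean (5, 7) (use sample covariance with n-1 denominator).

Step 1 — sample mean vector:
  mean(A) = (7 + 3 + 5 + 4 + 3 + 6) / 6 = 28/6 = 4.6667
  mean(B) = (1 + 2 + 2 + 3 + 4 + 1) / 6 = 13/6 = 2.1667
  x̄ = (4.6667, 2.1667),  deviation x̄ - mu_0 = (4.6667, 2.1667) - (5, 7) = (-0.3333, -4.8333).

Step 2 — sample covariance matrix, S[i,j] = (1/(n-1)) · Σ_k (x_{k,i} - mean_i) · (x_{k,j} - mean_j), divisor n-1 = 5:
  S[A,A] = ((2.3333)·(2.3333) + (-1.6667)·(-1.6667) + (0.3333)·(0.3333) + (-0.6667)·(-0.6667) + (-1.6667)·(-1.6667) + (1.3333)·(1.3333)) / 5 = 13.3333/5 = 2.6667
  S[A,B] = ((2.3333)·(-1.1667) + (-1.6667)·(-0.1667) + (0.3333)·(-0.1667) + (-0.6667)·(0.8333) + (-1.6667)·(1.8333) + (1.3333)·(-1.1667)) / 5 = -7.6667/5 = -1.5333
  S[B,B] = ((-1.1667)·(-1.1667) + (-0.1667)·(-0.1667) + (-0.1667)·(-0.1667) + (0.8333)·(0.8333) + (1.8333)·(1.8333) + (-1.1667)·(-1.1667)) / 5 = 6.8333/5 = 1.3667
  S = [[2.6667, -1.5333],
 [-1.5333, 1.3667]].

Step 3 — invert S. det(S) = 2.6667·1.3667 - (-1.5333)² = 1.2933.
  S^{-1} = (1/det) · [[d, -b], [-b, a]] = [[1.0567, 1.1856],
 [1.1856, 2.0619]].

Step 4 — quadratic form (x̄ - mu_0)^T · S^{-1} · (x̄ - mu_0):
  S^{-1} · (x̄ - mu_0) = (-6.0825, -10.3608),
  (x̄ - mu_0)^T · [...] = (-0.3333)·(-6.0825) + (-4.8333)·(-10.3608) = 52.1048.

Step 5 — scale by n: T² = 6 · 52.1048 = 312.6289.

T² ≈ 312.6289


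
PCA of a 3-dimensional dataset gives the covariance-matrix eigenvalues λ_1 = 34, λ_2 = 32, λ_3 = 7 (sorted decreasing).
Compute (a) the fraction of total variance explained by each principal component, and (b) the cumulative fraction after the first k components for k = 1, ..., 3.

Step 1 — total variance = trace(Sigma) = Σ λ_i = 34 + 32 + 7 = 73.

Step 2 — fraction explained by component i = λ_i / Σ λ:
  PC1: 34/73 = 0.4658
  PC2: 32/73 = 0.4384
  PC3: 7/73 = 0.0959

Step 3 — cumulative fraction after k components = (λ_1 + ... + λ_k) / Σ λ:
  k = 1: 34/73 = 0.4658
  k = 2: (34 + 32)/73 = 66/73 = 0.9041
  k = 3: (34 + 32 + 7)/73 = 73/73 = 1

Summary (fraction, with percent):

explained: PC1 0.4658 (46.58%), PC2 0.4384 (43.84%), PC3 0.0959 (9.59%);  cumulative: 0.4658, 0.9041, 1


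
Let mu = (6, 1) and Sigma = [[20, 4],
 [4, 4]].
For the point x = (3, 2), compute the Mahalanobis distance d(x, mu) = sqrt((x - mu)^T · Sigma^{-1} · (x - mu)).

Step 1 — centre the observation: (x - mu) = (-3, 1).

Step 2 — invert Sigma. det(Sigma) = 20·4 - (4)² = 64.
  Sigma^{-1} = (1/det) · [[d, -b], [-b, a]] = [[0.0625, -0.0625],
 [-0.0625, 0.3125]].

Step 3 — form the quadratic (x - mu)^T · Sigma^{-1} · (x - mu):
  Sigma^{-1} · (x - mu) = (-0.25, 0.5).
  (x - mu)^T · [Sigma^{-1} · (x - mu)] = (-3)·(-0.25) + (1)·(0.5) = 1.25.

Step 4 — take square root: d = √(1.25) ≈ 1.118.

d(x, mu) = √(1.25) ≈ 1.118


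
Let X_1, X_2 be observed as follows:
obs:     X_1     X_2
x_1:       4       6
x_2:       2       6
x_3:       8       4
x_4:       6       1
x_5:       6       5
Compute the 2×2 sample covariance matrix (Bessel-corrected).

Step 1 — column means:
  mean(X_1) = (4 + 2 + 8 + 6 + 6) / 5 = 26/5 = 5.2
  mean(X_2) = (6 + 6 + 4 + 1 + 5) / 5 = 22/5 = 4.4

Step 2 — sample covariance S[i,j] = (1/(n-1)) · Σ_k (x_{k,i} - mean_i) · (x_{k,j} - mean_j), with n-1 = 4.
  S[X_1,X_1] = ((-1.2)·(-1.2) + (-3.2)·(-3.2) + (2.8)·(2.8) + (0.8)·(0.8) + (0.8)·(0.8)) / 4 = 20.8/4 = 5.2
  S[X_1,X_2] = ((-1.2)·(1.6) + (-3.2)·(1.6) + (2.8)·(-0.4) + (0.8)·(-3.4) + (0.8)·(0.6)) / 4 = -10.4/4 = -2.6
  S[X_2,X_2] = ((1.6)·(1.6) + (1.6)·(1.6) + (-0.4)·(-0.4) + (-3.4)·(-3.4) + (0.6)·(0.6)) / 4 = 17.2/4 = 4.3

S is symmetric (S[j,i] = S[i,j]). Assembling:

S = [[5.2, -2.6],
 [-2.6, 4.3]]


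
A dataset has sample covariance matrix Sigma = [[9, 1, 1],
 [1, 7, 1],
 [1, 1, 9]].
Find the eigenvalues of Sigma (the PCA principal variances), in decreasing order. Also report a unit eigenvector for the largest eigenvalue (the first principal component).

Step 1 — characteristic polynomial p(λ) = det(λI - Sigma) = λ³ - tr·λ² + c_1·λ - det, where tr = trace, c_1 = sum of the principal 2×2 minors, det = det(Sigma):
  tr = 9 + 7 + 9 = 25,
  c_1 = (9·7 - (1)²) + (9·9 - (1)²) + (7·9 - (1)²) = 62 + 80 + 62 = 204,
  det = 9·(7·9 - (1)²) - (1)·((1)·9 - (1)·(1)) + (1)·((1)·(1) - 7·(1)) = 9·(62) - (1)·(8) + (1)·(-6) = 544.
  So p(λ) = λ³ - 25λ² + 204λ - 544.
Step 2 — look for an integer root (rational root theorem: any rational root is an integer divisor of 544). Testing λ = 8:
  p(8) = 512 - 1600 + 1632 - 544 = 0  ✓
  Dividing out (λ - 8): p(λ) = (λ - 8)(λ² - 17λ + 68).
Step 3 — remaining eigenvalues from the quadratic λ² - 17λ + 68 = 0:
  Δ = 17² - 4·68 = 289 - 272 = 17,  λ = (17 ± √17)/2 = (17 ± 4.1231)/2 ≈ 10.5616 or 6.4384.
  Sorted: λ_1 = 10.5616,  λ_2 = 8,  λ_3 = 6.4384  (check: sum = 25 = tr ✓).

Step 4 — unit eigenvector for λ_1 ≈ 10.5616: v spans the null space of (Sigma - λ_1 I), whose rows are
  r_1 = (-1.5616, 1, 1),  r_2 = (1, -3.5616, 1),  r_3 = (1, 1, -1.5616).
  v is orthogonal to every row, so take v ∝ r_1 × r_2 = ((1)·(1) - (1)·(-3.5616), (1)·(1) - (-1.5616)·(1), (-1.5616)·(-3.5616) - (1)·(1)) ≈ (4.5616, 2.5616, 4.5616).
  Let u = (4.5616, 2.5616, 4.5616).
  ||u|| = √((4.5616)² + (2.5616)² + (4.5616)²) = √(48.1771) ≈ 6.941,  v_1 = u/||u|| ≈ (0.6572, 0.369, 0.6572) (||v_1|| = 1).

λ_1 = 10.5616,  λ_2 = 8,  λ_3 = 6.4384;  v_1 ≈ (0.6572, 0.369, 0.6572)


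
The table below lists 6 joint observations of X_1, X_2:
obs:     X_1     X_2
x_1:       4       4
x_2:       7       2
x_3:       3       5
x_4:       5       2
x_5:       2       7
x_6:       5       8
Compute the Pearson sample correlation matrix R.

Step 1 — column means:
  mean(X_1) = (4 + 7 + 3 + 5 + 2 + 5) / 6 = 26/6 = 4.3333
  mean(X_2) = (4 + 2 + 5 + 2 + 7 + 8) / 6 = 28/6 = 4.6667

Step 2 — sample variances and covariances s[i,j] = (1/(n-1)) · Σ_k (x_{k,i} - mean_i) · (x_{k,j} - mean_j), with n-1 = 5:
  s[X_1,X_1] = ((-0.3333)·(-0.3333) + (2.6667)·(2.6667) + (-1.3333)·(-1.3333) + (0.6667)·(0.6667) + (-2.3333)·(-2.3333) + (0.6667)·(0.6667)) / 5 = 15.3333/5 = 3.0667
  s[X_1,X_2] = ((-0.3333)·(-0.6667) + (2.6667)·(-2.6667) + (-1.3333)·(0.3333) + (0.6667)·(-2.6667) + (-2.3333)·(2.3333) + (0.6667)·(3.3333)) / 5 = -12.3333/5 = -2.4667
  s[X_2,X_2] = ((-0.6667)·(-0.6667) + (-2.6667)·(-2.6667) + (0.3333)·(0.3333) + (-2.6667)·(-2.6667) + (2.3333)·(2.3333) + (3.3333)·(3.3333)) / 5 = 31.3333/5 = 6.2667
  Sample standard deviations s_i = √(s[i,i]):
  s(X_1) = √(3.0667) = 1.7512
  s(X_2) = √(6.2667) = 2.5033

Step 3 — r_{ij} = s_{ij} / (s_i · s_j):
  r[X_1,X_1] = 1 (diagonal).
  r[X_1,X_2] = -2.4667 / (1.7512 · 2.5033) = -2.4667 / 4.3838 = -0.5627
  r[X_2,X_2] = 1 (diagonal).

R is symmetric with unit diagonal. Assembling:

R = [[1, -0.5627],
 [-0.5627, 1]]


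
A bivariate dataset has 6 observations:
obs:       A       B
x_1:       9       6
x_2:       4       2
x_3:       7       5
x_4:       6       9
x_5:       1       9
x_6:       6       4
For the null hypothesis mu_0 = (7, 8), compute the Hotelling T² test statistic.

Step 1 — sample mean vector:
  mean(A) = (9 + 4 + 7 + 6 + 1 + 6) / 6 = 33/6 = 5.5
  mean(B) = (6 + 2 + 5 + 9 + 9 + 4) / 6 = 35/6 = 5.8333
  x̄ = (5.5, 5.8333),  deviation x̄ - mu_0 = (5.5, 5.8333) - (7, 8) = (-1.5, -2.1667).

Step 2 — sample covariance matrix, S[i,j] = (1/(n-1)) · Σ_k (x_{k,i} - mean_i) · (x_{k,j} - mean_j), divisor n-1 = 5:
  S[A,A] = ((3.5)·(3.5) + (-1.5)·(-1.5) + (1.5)·(1.5) + (0.5)·(0.5) + (-4.5)·(-4.5) + (0.5)·(0.5)) / 5 = 37.5/5 = 7.5
  S[A,B] = ((3.5)·(0.1667) + (-1.5)·(-3.8333) + (1.5)·(-0.8333) + (0.5)·(3.1667) + (-4.5)·(3.1667) + (0.5)·(-1.8333)) / 5 = -8.5/5 = -1.7
  S[B,B] = ((0.1667)·(0.1667) + (-3.8333)·(-3.8333) + (-0.8333)·(-0.8333) + (3.1667)·(3.1667) + (3.1667)·(3.1667) + (-1.8333)·(-1.8333)) / 5 = 38.8333/5 = 7.7667
  S = [[7.5, -1.7],
 [-1.7, 7.7667]].

Step 3 — invert S. det(S) = 7.5·7.7667 - (-1.7)² = 55.36.
  S^{-1} = (1/det) · [[d, -b], [-b, a]] = [[0.1403, 0.0307],
 [0.0307, 0.1355]].

Step 4 — quadratic form (x̄ - mu_0)^T · S^{-1} · (x̄ - mu_0):
  S^{-1} · (x̄ - mu_0) = (-0.277, -0.3396),
  (x̄ - mu_0)^T · [...] = (-1.5)·(-0.277) + (-2.1667)·(-0.3396) = 1.1513.

Step 5 — scale by n: T² = 6 · 1.1513 = 6.9075.

T² ≈ 6.9075


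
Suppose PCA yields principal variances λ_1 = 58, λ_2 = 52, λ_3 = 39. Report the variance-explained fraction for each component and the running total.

Step 1 — total variance = trace(Sigma) = Σ λ_i = 58 + 52 + 39 = 149.

Step 2 — fraction explained by component i = λ_i / Σ λ:
  PC1: 58/149 = 0.3893
  PC2: 52/149 = 0.349
  PC3: 39/149 = 0.2617

Step 3 — cumulative fraction after k components = (λ_1 + ... + λ_k) / Σ λ:
  k = 1: 58/149 = 0.3893
  k = 2: (58 + 52)/149 = 110/149 = 0.7383
  k = 3: (58 + 52 + 39)/149 = 149/149 = 1

Summary (fraction, with percent):

explained: PC1 0.3893 (38.93%), PC2 0.349 (34.9%), PC3 0.2617 (26.17%);  cumulative: 0.3893, 0.7383, 1


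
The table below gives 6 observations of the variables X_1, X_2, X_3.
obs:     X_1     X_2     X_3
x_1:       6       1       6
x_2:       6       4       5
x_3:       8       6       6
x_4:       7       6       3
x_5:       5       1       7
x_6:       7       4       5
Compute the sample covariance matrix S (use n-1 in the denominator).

Step 1 — column means:
  mean(X_1) = (6 + 6 + 8 + 7 + 5 + 7) / 6 = 39/6 = 6.5
  mean(X_2) = (1 + 4 + 6 + 6 + 1 + 4) / 6 = 22/6 = 3.6667
  mean(X_3) = (6 + 5 + 6 + 3 + 7 + 5) / 6 = 32/6 = 5.3333

Step 2 — sample covariance S[i,j] = (1/(n-1)) · Σ_k (x_{k,i} - mean_i) · (x_{k,j} - mean_j), with n-1 = 5.
  S[X_1,X_1] = ((-0.5)·(-0.5) + (-0.5)·(-0.5) + (1.5)·(1.5) + (0.5)·(0.5) + (-1.5)·(-1.5) + (0.5)·(0.5)) / 5 = 5.5/5 = 1.1
  S[X_1,X_2] = ((-0.5)·(-2.6667) + (-0.5)·(0.3333) + (1.5)·(2.3333) + (0.5)·(2.3333) + (-1.5)·(-2.6667) + (0.5)·(0.3333)) / 5 = 10/5 = 2
  S[X_1,X_3] = ((-0.5)·(0.6667) + (-0.5)·(-0.3333) + (1.5)·(0.6667) + (0.5)·(-2.3333) + (-1.5)·(1.6667) + (0.5)·(-0.3333)) / 5 = -3/5 = -0.6
  S[X_2,X_2] = ((-2.6667)·(-2.6667) + (0.3333)·(0.3333) + (2.3333)·(2.3333) + (2.3333)·(2.3333) + (-2.6667)·(-2.6667) + (0.3333)·(0.3333)) / 5 = 25.3333/5 = 5.0667
  S[X_2,X_3] = ((-2.6667)·(0.6667) + (0.3333)·(-0.3333) + (2.3333)·(0.6667) + (2.3333)·(-2.3333) + (-2.6667)·(1.6667) + (0.3333)·(-0.3333)) / 5 = -10.3333/5 = -2.0667
  S[X_3,X_3] = ((0.6667)·(0.6667) + (-0.3333)·(-0.3333) + (0.6667)·(0.6667) + (-2.3333)·(-2.3333) + (1.6667)·(1.6667) + (-0.3333)·(-0.3333)) / 5 = 9.3333/5 = 1.8667

S is symmetric (S[j,i] = S[i,j]). Assembling:

S = [[1.1, 2, -0.6],
 [2, 5.0667, -2.0667],
 [-0.6, -2.0667, 1.8667]]


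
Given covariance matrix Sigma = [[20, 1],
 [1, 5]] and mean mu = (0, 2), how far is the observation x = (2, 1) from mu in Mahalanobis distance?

Step 1 — centre the observation: (x - mu) = (2, -1).

Step 2 — invert Sigma. det(Sigma) = 20·5 - (1)² = 99.
  Sigma^{-1} = (1/det) · [[d, -b], [-b, a]] = [[0.0505, -0.0101],
 [-0.0101, 0.202]].

Step 3 — form the quadratic (x - mu)^T · Sigma^{-1} · (x - mu):
  Sigma^{-1} · (x - mu) = (0.1111, -0.2222).
  (x - mu)^T · [Sigma^{-1} · (x - mu)] = (2)·(0.1111) + (-1)·(-0.2222) = 0.4444.

Step 4 — take square root: d = √(0.4444) ≈ 0.6667.

d(x, mu) = √(0.4444) ≈ 0.6667


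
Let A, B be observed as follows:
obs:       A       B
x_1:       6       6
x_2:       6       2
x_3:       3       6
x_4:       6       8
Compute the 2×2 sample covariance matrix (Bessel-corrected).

Step 1 — column means:
  mean(A) = (6 + 6 + 3 + 6) / 4 = 21/4 = 5.25
  mean(B) = (6 + 2 + 6 + 8) / 4 = 22/4 = 5.5

Step 2 — sample covariance S[i,j] = (1/(n-1)) · Σ_k (x_{k,i} - mean_i) · (x_{k,j} - mean_j), with n-1 = 3.
  S[A,A] = ((0.75)·(0.75) + (0.75)·(0.75) + (-2.25)·(-2.25) + (0.75)·(0.75)) / 3 = 6.75/3 = 2.25
  S[A,B] = ((0.75)·(0.5) + (0.75)·(-3.5) + (-2.25)·(0.5) + (0.75)·(2.5)) / 3 = -1.5/3 = -0.5
  S[B,B] = ((0.5)·(0.5) + (-3.5)·(-3.5) + (0.5)·(0.5) + (2.5)·(2.5)) / 3 = 19/3 = 6.3333

S is symmetric (S[j,i] = S[i,j]). Assembling:

S = [[2.25, -0.5],
 [-0.5, 6.3333]]


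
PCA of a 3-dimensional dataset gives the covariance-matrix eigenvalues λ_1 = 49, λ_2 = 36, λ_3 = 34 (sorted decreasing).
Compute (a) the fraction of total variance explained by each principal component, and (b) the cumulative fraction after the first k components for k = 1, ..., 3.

Step 1 — total variance = trace(Sigma) = Σ λ_i = 49 + 36 + 34 = 119.

Step 2 — fraction explained by component i = λ_i / Σ λ:
  PC1: 49/119 = 0.4118
  PC2: 36/119 = 0.3025
  PC3: 34/119 = 0.2857

Step 3 — cumulative fraction after k components = (λ_1 + ... + λ_k) / Σ λ:
  k = 1: 49/119 = 0.4118
  k = 2: (49 + 36)/119 = 85/119 = 0.7143
  k = 3: (49 + 36 + 34)/119 = 119/119 = 1

Summary (fraction, with percent):

explained: PC1 0.4118 (41.18%), PC2 0.3025 (30.25%), PC3 0.2857 (28.57%);  cumulative: 0.4118, 0.7143, 1


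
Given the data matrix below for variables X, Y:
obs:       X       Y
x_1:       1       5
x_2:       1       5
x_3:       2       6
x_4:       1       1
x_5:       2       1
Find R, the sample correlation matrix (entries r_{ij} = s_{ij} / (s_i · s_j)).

Step 1 — column means:
  mean(X) = (1 + 1 + 2 + 1 + 2) / 5 = 7/5 = 1.4
  mean(Y) = (5 + 5 + 6 + 1 + 1) / 5 = 18/5 = 3.6

Step 2 — sample variances and covariances s[i,j] = (1/(n-1)) · Σ_k (x_{k,i} - mean_i) · (x_{k,j} - mean_j), with n-1 = 4:
  s[X,X] = ((-0.4)·(-0.4) + (-0.4)·(-0.4) + (0.6)·(0.6) + (-0.4)·(-0.4) + (0.6)·(0.6)) / 4 = 1.2/4 = 0.3
  s[X,Y] = ((-0.4)·(1.4) + (-0.4)·(1.4) + (0.6)·(2.4) + (-0.4)·(-2.6) + (0.6)·(-2.6)) / 4 = -0.2/4 = -0.05
  s[Y,Y] = ((1.4)·(1.4) + (1.4)·(1.4) + (2.4)·(2.4) + (-2.6)·(-2.6) + (-2.6)·(-2.6)) / 4 = 23.2/4 = 5.8
  Sample standard deviations s_i = √(s[i,i]):
  s(X) = √(0.3) = 0.5477
  s(Y) = √(5.8) = 2.4083

Step 3 — r_{ij} = s_{ij} / (s_i · s_j):
  r[X,X] = 1 (diagonal).
  r[X,Y] = -0.05 / (0.5477 · 2.4083) = -0.05 / 1.3191 = -0.0379
  r[Y,Y] = 1 (diagonal).

R is symmetric with unit diagonal. Assembling:

R = [[1, -0.0379],
 [-0.0379, 1]]


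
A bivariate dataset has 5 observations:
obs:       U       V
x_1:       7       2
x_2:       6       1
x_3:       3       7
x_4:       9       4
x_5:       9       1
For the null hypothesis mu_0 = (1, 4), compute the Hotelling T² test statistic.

Step 1 — sample mean vector:
  mean(U) = (7 + 6 + 3 + 9 + 9) / 5 = 34/5 = 6.8
  mean(V) = (2 + 1 + 7 + 4 + 1) / 5 = 15/5 = 3
  x̄ = (6.8, 3),  deviation x̄ - mu_0 = (6.8, 3) - (1, 4) = (5.8, -1).

Step 2 — sample covariance matrix, S[i,j] = (1/(n-1)) · Σ_k (x_{k,i} - mean_i) · (x_{k,j} - mean_j), divisor n-1 = 4:
  S[U,U] = ((0.2)·(0.2) + (-0.8)·(-0.8) + (-3.8)·(-3.8) + (2.2)·(2.2) + (2.2)·(2.2)) / 4 = 24.8/4 = 6.2
  S[U,V] = ((0.2)·(-1) + (-0.8)·(-2) + (-3.8)·(4) + (2.2)·(1) + (2.2)·(-2)) / 4 = -16/4 = -4
  S[V,V] = ((-1)·(-1) + (-2)·(-2) + (4)·(4) + (1)·(1) + (-2)·(-2)) / 4 = 26/4 = 6.5
  S = [[6.2, -4],
 [-4, 6.5]].

Step 3 — invert S. det(S) = 6.2·6.5 - (-4)² = 24.3.
  S^{-1} = (1/det) · [[d, -b], [-b, a]] = [[0.2675, 0.1646],
 [0.1646, 0.2551]].

Step 4 — quadratic form (x̄ - mu_0)^T · S^{-1} · (x̄ - mu_0):
  S^{-1} · (x̄ - mu_0) = (1.3868, 0.6996),
  (x̄ - mu_0)^T · [...] = (5.8)·(1.3868) + (-1)·(0.6996) = 7.344.

Step 5 — scale by n: T² = 5 · 7.344 = 36.7202.

T² ≈ 36.7202


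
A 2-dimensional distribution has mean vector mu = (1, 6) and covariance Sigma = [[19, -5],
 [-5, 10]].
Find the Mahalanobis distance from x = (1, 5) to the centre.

Step 1 — centre the observation: (x - mu) = (0, -1).

Step 2 — invert Sigma. det(Sigma) = 19·10 - (-5)² = 165.
  Sigma^{-1} = (1/det) · [[d, -b], [-b, a]] = [[0.0606, 0.0303],
 [0.0303, 0.1152]].

Step 3 — form the quadratic (x - mu)^T · Sigma^{-1} · (x - mu):
  Sigma^{-1} · (x - mu) = (-0.0303, -0.1152).
  (x - mu)^T · [Sigma^{-1} · (x - mu)] = (0)·(-0.0303) + (-1)·(-0.1152) = 0.1152.

Step 4 — take square root: d = √(0.1152) ≈ 0.3393.

d(x, mu) = √(0.1152) ≈ 0.3393


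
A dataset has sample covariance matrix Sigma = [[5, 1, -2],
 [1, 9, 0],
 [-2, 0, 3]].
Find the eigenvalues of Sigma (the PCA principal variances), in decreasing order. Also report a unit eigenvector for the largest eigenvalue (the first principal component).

Step 1 — characteristic polynomial p(λ) = det(λI - Sigma) = λ³ - tr·λ² + c_1·λ - det, where tr = trace, c_1 = sum of the principal 2×2 minors, det = det(Sigma):
  tr = 5 + 9 + 3 = 17,
  c_1 = (5·9 - (1)²) + (5·3 - (-2)²) + (9·3 - (0)²) = 44 + 11 + 27 = 82,
  det = 5·(9·3 - (0)²) - (1)·((1)·3 - (0)·(-2)) + (-2)·((1)·(0) - 9·(-2)) = 5·(27) - (1)·(3) + (-2)·(18) = 96.
  So p(λ) = λ³ - 17λ² + 82λ - 96.
Step 2 — look for an integer root (rational root theorem: any rational root is an integer divisor of 96). Testing λ = 6:
  p(6) = 216 - 612 + 492 - 96 = 0  ✓
  Dividing out (λ - 6): p(λ) = (λ - 6)(λ² - 11λ + 16).
Step 3 — remaining eigenvalues from the quadratic λ² - 11λ + 16 = 0:
  Δ = 11² - 4·16 = 121 - 64 = 57,  λ = (11 ± √57)/2 = (11 ± 7.5498)/2 ≈ 9.2749 or 1.7251.
  Sorted: λ_1 = 9.2749,  λ_2 = 6,  λ_3 = 1.7251  (check: sum = 17 = tr ✓).

Step 4 — unit eigenvector for λ_1 ≈ 9.2749: v spans the null space of (Sigma - λ_1 I), whose rows are
  r_1 = (-4.2749, 1, -2),  r_2 = (1, -0.2749, 0),  r_3 = (-2, 0, -6.2749).
  v is orthogonal to every row, so take v ∝ r_1 × r_3 = ((1)·(-6.2749) - (-2)·(0), (-2)·(-2) - (-4.2749)·(-6.2749), (-4.2749)·(0) - (1)·(-2)) ≈ (-6.2749, -22.8248, 2).
  Rescale (multiply by -1 so the first nonzero entry is positive): u = (6.2749, 22.8248, -2).
  ||u|| = √((6.2749)² + (22.8248)² + (-2)²) = √(564.3439) ≈ 23.7559,  v_1 = u/||u|| ≈ (0.2641, 0.9608, -0.0842) (||v_1|| = 1).

λ_1 = 9.2749,  λ_2 = 6,  λ_3 = 1.7251;  v_1 ≈ (0.2641, 0.9608, -0.0842)


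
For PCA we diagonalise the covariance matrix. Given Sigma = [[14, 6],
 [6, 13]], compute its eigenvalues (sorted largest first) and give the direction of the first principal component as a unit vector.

Step 1 — characteristic polynomial of 2×2 Sigma:
  det(Sigma - λI) = λ² - trace · λ + det = 0.
  trace = 14 + 13 = 27, det = 14·13 - (6)² = 146.
Step 2 — discriminant:
  Δ = trace² - 4·det = 729 - 584 = 145.
Step 3 — eigenvalues:
  λ = (trace ± √Δ)/2 = (27 ± 12.0416)/2,
  λ_1 = 19.5208,  λ_2 = 7.4792.

Step 4 — unit eigenvector for λ_1: solve (Sigma - λ_1 I)v = 0. First row:
  (14 - 19.5208)·v_x + (6)·v_y = 0, i.e. (-5.5208)·v_x + (6)·v_y = 0,
  so v ∝ (b, λ_1 - a) = (6, 5.5208) = u.
  ||u|| = √((6)² + (5.5208)²) = √(66.4792) ≈ 8.1535,
  v_1 = u/||u|| ≈ (0.7359, 0.6771) (||v_1|| = 1).

λ_1 = 19.5208,  λ_2 = 7.4792;  v_1 ≈ (0.7359, 0.6771)


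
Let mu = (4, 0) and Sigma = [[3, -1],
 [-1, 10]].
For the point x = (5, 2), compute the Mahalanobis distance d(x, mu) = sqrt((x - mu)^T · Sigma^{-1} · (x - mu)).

Step 1 — centre the observation: (x - mu) = (1, 2).

Step 2 — invert Sigma. det(Sigma) = 3·10 - (-1)² = 29.
  Sigma^{-1} = (1/det) · [[d, -b], [-b, a]] = [[0.3448, 0.0345],
 [0.0345, 0.1034]].

Step 3 — form the quadratic (x - mu)^T · Sigma^{-1} · (x - mu):
  Sigma^{-1} · (x - mu) = (0.4138, 0.2414).
  (x - mu)^T · [Sigma^{-1} · (x - mu)] = (1)·(0.4138) + (2)·(0.2414) = 0.8966.

Step 4 — take square root: d = √(0.8966) ≈ 0.9469.

d(x, mu) = √(0.8966) ≈ 0.9469


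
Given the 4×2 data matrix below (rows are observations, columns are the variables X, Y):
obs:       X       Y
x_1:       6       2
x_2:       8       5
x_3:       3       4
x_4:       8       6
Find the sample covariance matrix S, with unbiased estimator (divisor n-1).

Step 1 — column means:
  mean(X) = (6 + 8 + 3 + 8) / 4 = 25/4 = 6.25
  mean(Y) = (2 + 5 + 4 + 6) / 4 = 17/4 = 4.25

Step 2 — sample covariance S[i,j] = (1/(n-1)) · Σ_k (x_{k,i} - mean_i) · (x_{k,j} - mean_j), with n-1 = 3.
  S[X,X] = ((-0.25)·(-0.25) + (1.75)·(1.75) + (-3.25)·(-3.25) + (1.75)·(1.75)) / 3 = 16.75/3 = 5.5833
  S[X,Y] = ((-0.25)·(-2.25) + (1.75)·(0.75) + (-3.25)·(-0.25) + (1.75)·(1.75)) / 3 = 5.75/3 = 1.9167
  S[Y,Y] = ((-2.25)·(-2.25) + (0.75)·(0.75) + (-0.25)·(-0.25) + (1.75)·(1.75)) / 3 = 8.75/3 = 2.9167

S is symmetric (S[j,i] = S[i,j]). Assembling:

S = [[5.5833, 1.9167],
 [1.9167, 2.9167]]


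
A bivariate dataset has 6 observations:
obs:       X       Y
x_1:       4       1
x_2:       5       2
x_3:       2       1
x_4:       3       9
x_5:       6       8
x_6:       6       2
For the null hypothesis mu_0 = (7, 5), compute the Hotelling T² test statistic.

Step 1 — sample mean vector:
  mean(X) = (4 + 5 + 2 + 3 + 6 + 6) / 6 = 26/6 = 4.3333
  mean(Y) = (1 + 2 + 1 + 9 + 8 + 2) / 6 = 23/6 = 3.8333
  x̄ = (4.3333, 3.8333),  deviation x̄ - mu_0 = (4.3333, 3.8333) - (7, 5) = (-2.6667, -1.1667).

Step 2 — sample covariance matrix, S[i,j] = (1/(n-1)) · Σ_k (x_{k,i} - mean_i) · (x_{k,j} - mean_j), divisor n-1 = 5:
  S[X,X] = ((-0.3333)·(-0.3333) + (0.6667)·(0.6667) + (-2.3333)·(-2.3333) + (-1.3333)·(-1.3333) + (1.6667)·(1.6667) + (1.6667)·(1.6667)) / 5 = 13.3333/5 = 2.6667
  S[X,Y] = ((-0.3333)·(-2.8333) + (0.6667)·(-1.8333) + (-2.3333)·(-2.8333) + (-1.3333)·(5.1667) + (1.6667)·(4.1667) + (1.6667)·(-1.8333)) / 5 = 3.3333/5 = 0.6667
  S[Y,Y] = ((-2.8333)·(-2.8333) + (-1.8333)·(-1.8333) + (-2.8333)·(-2.8333) + (5.1667)·(5.1667) + (4.1667)·(4.1667) + (-1.8333)·(-1.8333)) / 5 = 66.8333/5 = 13.3667
  S = [[2.6667, 0.6667],
 [0.6667, 13.3667]].

Step 3 — invert S. det(S) = 2.6667·13.3667 - (0.6667)² = 35.2.
  S^{-1} = (1/det) · [[d, -b], [-b, a]] = [[0.3797, -0.0189],
 [-0.0189, 0.0758]].

Step 4 — quadratic form (x̄ - mu_0)^T · S^{-1} · (x̄ - mu_0):
  S^{-1} · (x̄ - mu_0) = (-0.9905, -0.0379),
  (x̄ - mu_0)^T · [...] = (-2.6667)·(-0.9905) + (-1.1667)·(-0.0379) = 2.6856.

Step 5 — scale by n: T² = 6 · 2.6856 = 16.1136.

T² ≈ 16.1136


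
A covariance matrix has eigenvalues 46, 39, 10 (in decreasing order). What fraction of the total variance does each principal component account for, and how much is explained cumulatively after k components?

Step 1 — total variance = trace(Sigma) = Σ λ_i = 46 + 39 + 10 = 95.

Step 2 — fraction explained by component i = λ_i / Σ λ:
  PC1: 46/95 = 0.4842
  PC2: 39/95 = 0.4105
  PC3: 10/95 = 0.1053

Step 3 — cumulative fraction after k components = (λ_1 + ... + λ_k) / Σ λ:
  k = 1: 46/95 = 0.4842
  k = 2: (46 + 39)/95 = 85/95 = 0.8947
  k = 3: (46 + 39 + 10)/95 = 95/95 = 1

Summary (fraction, with percent):

explained: PC1 0.4842 (48.42%), PC2 0.4105 (41.05%), PC3 0.1053 (10.53%);  cumulative: 0.4842, 0.8947, 1


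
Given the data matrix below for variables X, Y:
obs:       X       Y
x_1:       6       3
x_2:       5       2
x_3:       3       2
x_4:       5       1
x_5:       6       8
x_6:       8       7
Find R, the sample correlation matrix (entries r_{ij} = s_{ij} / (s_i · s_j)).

Step 1 — column means:
  mean(X) = (6 + 5 + 3 + 5 + 6 + 8) / 6 = 33/6 = 5.5
  mean(Y) = (3 + 2 + 2 + 1 + 8 + 7) / 6 = 23/6 = 3.8333

Step 2 — sample variances and covariances s[i,j] = (1/(n-1)) · Σ_k (x_{k,i} - mean_i) · (x_{k,j} - mean_j), with n-1 = 5:
  s[X,X] = ((0.5)·(0.5) + (-0.5)·(-0.5) + (-2.5)·(-2.5) + (-0.5)·(-0.5) + (0.5)·(0.5) + (2.5)·(2.5)) / 5 = 13.5/5 = 2.7
  s[X,Y] = ((0.5)·(-0.8333) + (-0.5)·(-1.8333) + (-2.5)·(-1.8333) + (-0.5)·(-2.8333) + (0.5)·(4.1667) + (2.5)·(3.1667)) / 5 = 16.5/5 = 3.3
  s[Y,Y] = ((-0.8333)·(-0.8333) + (-1.8333)·(-1.8333) + (-1.8333)·(-1.8333) + (-2.8333)·(-2.8333) + (4.1667)·(4.1667) + (3.1667)·(3.1667)) / 5 = 42.8333/5 = 8.5667
  Sample standard deviations s_i = √(s[i,i]):
  s(X) = √(2.7) = 1.6432
  s(Y) = √(8.5667) = 2.9269

Step 3 — r_{ij} = s_{ij} / (s_i · s_j):
  r[X,X] = 1 (diagonal).
  r[X,Y] = 3.3 / (1.6432 · 2.9269) = 3.3 / 4.8094 = 0.6862
  r[Y,Y] = 1 (diagonal).

R is symmetric with unit diagonal. Assembling:

R = [[1, 0.6862],
 [0.6862, 1]]


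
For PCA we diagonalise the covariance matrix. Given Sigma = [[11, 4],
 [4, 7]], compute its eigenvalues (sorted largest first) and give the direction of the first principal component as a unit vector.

Step 1 — characteristic polynomial of 2×2 Sigma:
  det(Sigma - λI) = λ² - trace · λ + det = 0.
  trace = 11 + 7 = 18, det = 11·7 - (4)² = 61.
Step 2 — discriminant:
  Δ = trace² - 4·det = 324 - 244 = 80.
Step 3 — eigenvalues:
  λ = (trace ± √Δ)/2 = (18 ± 8.9443)/2,
  λ_1 = 13.4721,  λ_2 = 4.5279.

Step 4 — unit eigenvector for λ_1: solve (Sigma - λ_1 I)v = 0. First row:
  (11 - 13.4721)·v_x + (4)·v_y = 0, i.e. (-2.4721)·v_x + (4)·v_y = 0,
  so v ∝ (b, λ_1 - a) = (4, 2.4721) = u.
  ||u|| = √((4)² + (2.4721)²) = √(22.1115) ≈ 4.7023,
  v_1 = u/||u|| ≈ (0.8507, 0.5257) (||v_1|| = 1).

λ_1 = 13.4721,  λ_2 = 4.5279;  v_1 ≈ (0.8507, 0.5257)


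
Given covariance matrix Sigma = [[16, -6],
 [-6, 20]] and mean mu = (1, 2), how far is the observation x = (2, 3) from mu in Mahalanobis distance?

Step 1 — centre the observation: (x - mu) = (1, 1).

Step 2 — invert Sigma. det(Sigma) = 16·20 - (-6)² = 284.
  Sigma^{-1} = (1/det) · [[d, -b], [-b, a]] = [[0.0704, 0.0211],
 [0.0211, 0.0563]].

Step 3 — form the quadratic (x - mu)^T · Sigma^{-1} · (x - mu):
  Sigma^{-1} · (x - mu) = (0.0915, 0.0775).
  (x - mu)^T · [Sigma^{-1} · (x - mu)] = (1)·(0.0915) + (1)·(0.0775) = 0.169.

Step 4 — take square root: d = √(0.169) ≈ 0.4111.

d(x, mu) = √(0.169) ≈ 0.4111


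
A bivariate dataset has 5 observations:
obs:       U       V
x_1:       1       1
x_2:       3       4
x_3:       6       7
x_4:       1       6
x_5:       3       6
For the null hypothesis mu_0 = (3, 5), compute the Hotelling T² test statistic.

Step 1 — sample mean vector:
  mean(U) = (1 + 3 + 6 + 1 + 3) / 5 = 14/5 = 2.8
  mean(V) = (1 + 4 + 7 + 6 + 6) / 5 = 24/5 = 4.8
  x̄ = (2.8, 4.8),  deviation x̄ - mu_0 = (2.8, 4.8) - (3, 5) = (-0.2, -0.2).

Step 2 — sample covariance matrix, S[i,j] = (1/(n-1)) · Σ_k (x_{k,i} - mean_i) · (x_{k,j} - mean_j), divisor n-1 = 4:
  S[U,U] = ((-1.8)·(-1.8) + (0.2)·(0.2) + (3.2)·(3.2) + (-1.8)·(-1.8) + (0.2)·(0.2)) / 4 = 16.8/4 = 4.2
  S[U,V] = ((-1.8)·(-3.8) + (0.2)·(-0.8) + (3.2)·(2.2) + (-1.8)·(1.2) + (0.2)·(1.2)) / 4 = 11.8/4 = 2.95
  S[V,V] = ((-3.8)·(-3.8) + (-0.8)·(-0.8) + (2.2)·(2.2) + (1.2)·(1.2) + (1.2)·(1.2)) / 4 = 22.8/4 = 5.7
  S = [[4.2, 2.95],
 [2.95, 5.7]].

Step 3 — invert S. det(S) = 4.2·5.7 - (2.95)² = 15.2375.
  S^{-1} = (1/det) · [[d, -b], [-b, a]] = [[0.3741, -0.1936],
 [-0.1936, 0.2756]].

Step 4 — quadratic form (x̄ - mu_0)^T · S^{-1} · (x̄ - mu_0):
  S^{-1} · (x̄ - mu_0) = (-0.0361, -0.0164),
  (x̄ - mu_0)^T · [...] = (-0.2)·(-0.0361) + (-0.2)·(-0.0164) = 0.0105.

Step 5 — scale by n: T² = 5 · 0.0105 = 0.0525.

T² ≈ 0.0525


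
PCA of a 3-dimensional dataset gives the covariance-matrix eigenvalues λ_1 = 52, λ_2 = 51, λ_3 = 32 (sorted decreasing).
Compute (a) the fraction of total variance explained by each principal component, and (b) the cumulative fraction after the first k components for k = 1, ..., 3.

Step 1 — total variance = trace(Sigma) = Σ λ_i = 52 + 51 + 32 = 135.

Step 2 — fraction explained by component i = λ_i / Σ λ:
  PC1: 52/135 = 0.3852
  PC2: 51/135 = 0.3778
  PC3: 32/135 = 0.237

Step 3 — cumulative fraction after k components = (λ_1 + ... + λ_k) / Σ λ:
  k = 1: 52/135 = 0.3852
  k = 2: (52 + 51)/135 = 103/135 = 0.763
  k = 3: (52 + 51 + 32)/135 = 135/135 = 1

Summary (fraction, with percent):

explained: PC1 0.3852 (38.52%), PC2 0.3778 (37.78%), PC3 0.237 (23.7%);  cumulative: 0.3852, 0.763, 1


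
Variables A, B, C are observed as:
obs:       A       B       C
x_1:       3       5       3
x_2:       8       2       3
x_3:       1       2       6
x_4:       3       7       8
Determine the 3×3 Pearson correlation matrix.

Step 1 — column means:
  mean(A) = (3 + 8 + 1 + 3) / 4 = 15/4 = 3.75
  mean(B) = (5 + 2 + 2 + 7) / 4 = 16/4 = 4
  mean(C) = (3 + 3 + 6 + 8) / 4 = 20/4 = 5

Step 2 — sample variances and covariances s[i,j] = (1/(n-1)) · Σ_k (x_{k,i} - mean_i) · (x_{k,j} - mean_j), with n-1 = 3:
  s[A,A] = ((-0.75)·(-0.75) + (4.25)·(4.25) + (-2.75)·(-2.75) + (-0.75)·(-0.75)) / 3 = 26.75/3 = 8.9167
  s[A,B] = ((-0.75)·(1) + (4.25)·(-2) + (-2.75)·(-2) + (-0.75)·(3)) / 3 = -6/3 = -2
  s[A,C] = ((-0.75)·(-2) + (4.25)·(-2) + (-2.75)·(1) + (-0.75)·(3)) / 3 = -12/3 = -4
  s[B,B] = ((1)·(1) + (-2)·(-2) + (-2)·(-2) + (3)·(3)) / 3 = 18/3 = 6
  s[B,C] = ((1)·(-2) + (-2)·(-2) + (-2)·(1) + (3)·(3)) / 3 = 9/3 = 3
  s[C,C] = ((-2)·(-2) + (-2)·(-2) + (1)·(1) + (3)·(3)) / 3 = 18/3 = 6
  Sample standard deviations s_i = √(s[i,i]):
  s(A) = √(8.9167) = 2.9861
  s(B) = √(6) = 2.4495
  s(C) = √(6) = 2.4495

Step 3 — r_{ij} = s_{ij} / (s_i · s_j):
  r[A,A] = 1 (diagonal).
  r[A,B] = -2 / (2.9861 · 2.4495) = -2 / 7.3144 = -0.2734
  r[A,C] = -4 / (2.9861 · 2.4495) = -4 / 7.3144 = -0.5469
  r[B,B] = 1 (diagonal).
  r[B,C] = 3 / (2.4495 · 2.4495) = 3 / 6 = 0.5
  r[C,C] = 1 (diagonal).

R is symmetric with unit diagonal. Assembling:

R = [[1, -0.2734, -0.5469],
 [-0.2734, 1, 0.5],
 [-0.5469, 0.5, 1]]


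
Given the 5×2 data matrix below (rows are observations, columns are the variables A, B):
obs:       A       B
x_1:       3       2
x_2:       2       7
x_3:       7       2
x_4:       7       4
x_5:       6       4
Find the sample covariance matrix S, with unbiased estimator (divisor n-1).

Step 1 — column means:
  mean(A) = (3 + 2 + 7 + 7 + 6) / 5 = 25/5 = 5
  mean(B) = (2 + 7 + 2 + 4 + 4) / 5 = 19/5 = 3.8

Step 2 — sample covariance S[i,j] = (1/(n-1)) · Σ_k (x_{k,i} - mean_i) · (x_{k,j} - mean_j), with n-1 = 4.
  S[A,A] = ((-2)·(-2) + (-3)·(-3) + (2)·(2) + (2)·(2) + (1)·(1)) / 4 = 22/4 = 5.5
  S[A,B] = ((-2)·(-1.8) + (-3)·(3.2) + (2)·(-1.8) + (2)·(0.2) + (1)·(0.2)) / 4 = -9/4 = -2.25
  S[B,B] = ((-1.8)·(-1.8) + (3.2)·(3.2) + (-1.8)·(-1.8) + (0.2)·(0.2) + (0.2)·(0.2)) / 4 = 16.8/4 = 4.2

S is symmetric (S[j,i] = S[i,j]). Assembling:

S = [[5.5, -2.25],
 [-2.25, 4.2]]


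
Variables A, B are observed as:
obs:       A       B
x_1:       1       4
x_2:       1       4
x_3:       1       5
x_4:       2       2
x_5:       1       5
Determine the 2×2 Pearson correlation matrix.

Step 1 — column means:
  mean(A) = (1 + 1 + 1 + 2 + 1) / 5 = 6/5 = 1.2
  mean(B) = (4 + 4 + 5 + 2 + 5) / 5 = 20/5 = 4

Step 2 — sample variances and covariances s[i,j] = (1/(n-1)) · Σ_k (x_{k,i} - mean_i) · (x_{k,j} - mean_j), with n-1 = 4:
  s[A,A] = ((-0.2)·(-0.2) + (-0.2)·(-0.2) + (-0.2)·(-0.2) + (0.8)·(0.8) + (-0.2)·(-0.2)) / 4 = 0.8/4 = 0.2
  s[A,B] = ((-0.2)·(0) + (-0.2)·(0) + (-0.2)·(1) + (0.8)·(-2) + (-0.2)·(1)) / 4 = -2/4 = -0.5
  s[B,B] = ((0)·(0) + (0)·(0) + (1)·(1) + (-2)·(-2) + (1)·(1)) / 4 = 6/4 = 1.5
  Sample standard deviations s_i = √(s[i,i]):
  s(A) = √(0.2) = 0.4472
  s(B) = √(1.5) = 1.2247

Step 3 — r_{ij} = s_{ij} / (s_i · s_j):
  r[A,A] = 1 (diagonal).
  r[A,B] = -0.5 / (0.4472 · 1.2247) = -0.5 / 0.5477 = -0.9129
  r[B,B] = 1 (diagonal).

R is symmetric with unit diagonal. Assembling:

R = [[1, -0.9129],
 [-0.9129, 1]]


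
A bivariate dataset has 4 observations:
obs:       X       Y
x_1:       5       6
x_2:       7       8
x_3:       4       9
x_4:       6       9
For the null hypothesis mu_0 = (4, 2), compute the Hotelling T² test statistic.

Step 1 — sample mean vector:
  mean(X) = (5 + 7 + 4 + 6) / 4 = 22/4 = 5.5
  mean(Y) = (6 + 8 + 9 + 9) / 4 = 32/4 = 8
  x̄ = (5.5, 8),  deviation x̄ - mu_0 = (5.5, 8) - (4, 2) = (1.5, 6).

Step 2 — sample covariance matrix, S[i,j] = (1/(n-1)) · Σ_k (x_{k,i} - mean_i) · (x_{k,j} - mean_j), divisor n-1 = 3:
  S[X,X] = ((-0.5)·(-0.5) + (1.5)·(1.5) + (-1.5)·(-1.5) + (0.5)·(0.5)) / 3 = 5/3 = 1.6667
  S[X,Y] = ((-0.5)·(-2) + (1.5)·(0) + (-1.5)·(1) + (0.5)·(1)) / 3 = 0/3 = 0
  S[Y,Y] = ((-2)·(-2) + (0)·(0) + (1)·(1) + (1)·(1)) / 3 = 6/3 = 2
  S = [[1.6667, 0],
 [0, 2]].

Step 3 — invert S. det(S) = 1.6667·2 - (0)² = 3.3333.
  S^{-1} = (1/det) · [[d, -b], [-b, a]] = [[0.6, 0],
 [0, 0.5]].

Step 4 — quadratic form (x̄ - mu_0)^T · S^{-1} · (x̄ - mu_0):
  S^{-1} · (x̄ - mu_0) = (0.9, 3),
  (x̄ - mu_0)^T · [...] = (1.5)·(0.9) + (6)·(3) = 19.35.

Step 5 — scale by n: T² = 4 · 19.35 = 77.4.

T² ≈ 77.4


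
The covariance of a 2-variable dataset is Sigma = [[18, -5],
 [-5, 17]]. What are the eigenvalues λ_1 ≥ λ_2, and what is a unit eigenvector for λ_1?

Step 1 — characteristic polynomial of 2×2 Sigma:
  det(Sigma - λI) = λ² - trace · λ + det = 0.
  trace = 18 + 17 = 35, det = 18·17 - (-5)² = 281.
Step 2 — discriminant:
  Δ = trace² - 4·det = 1225 - 1124 = 101.
Step 3 — eigenvalues:
  λ = (trace ± √Δ)/2 = (35 ± 10.0499)/2,
  λ_1 = 22.5249,  λ_2 = 12.4751.

Step 4 — unit eigenvector for λ_1: solve (Sigma - λ_1 I)v = 0. First row:
  (18 - 22.5249)·v_x + (-5)·v_y = 0, i.e. (-4.5249)·v_x + (-5)·v_y = 0,
  so v ∝ (b, λ_1 - a) = (-5, 4.5249); multiply by -1 so the first entry is positive: u = (5, -4.5249).
  ||u|| = √((5)² + (-4.5249)²) = √(45.4751) ≈ 6.7435,
  v_1 = u/||u|| ≈ (0.7415, -0.671) (||v_1|| = 1).

λ_1 = 22.5249,  λ_2 = 12.4751;  v_1 ≈ (0.7415, -0.671)


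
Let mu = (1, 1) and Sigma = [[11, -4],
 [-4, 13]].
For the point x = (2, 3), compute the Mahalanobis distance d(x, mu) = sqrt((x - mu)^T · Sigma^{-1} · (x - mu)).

Step 1 — centre the observation: (x - mu) = (1, 2).

Step 2 — invert Sigma. det(Sigma) = 11·13 - (-4)² = 127.
  Sigma^{-1} = (1/det) · [[d, -b], [-b, a]] = [[0.1024, 0.0315],
 [0.0315, 0.0866]].

Step 3 — form the quadratic (x - mu)^T · Sigma^{-1} · (x - mu):
  Sigma^{-1} · (x - mu) = (0.1654, 0.2047).
  (x - mu)^T · [Sigma^{-1} · (x - mu)] = (1)·(0.1654) + (2)·(0.2047) = 0.5748.

Step 4 — take square root: d = √(0.5748) ≈ 0.7582.

d(x, mu) = √(0.5748) ≈ 0.7582


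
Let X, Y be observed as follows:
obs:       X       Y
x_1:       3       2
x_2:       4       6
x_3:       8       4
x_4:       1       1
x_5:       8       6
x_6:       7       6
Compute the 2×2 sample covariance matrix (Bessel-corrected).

Step 1 — column means:
  mean(X) = (3 + 4 + 8 + 1 + 8 + 7) / 6 = 31/6 = 5.1667
  mean(Y) = (2 + 6 + 4 + 1 + 6 + 6) / 6 = 25/6 = 4.1667

Step 2 — sample covariance S[i,j] = (1/(n-1)) · Σ_k (x_{k,i} - mean_i) · (x_{k,j} - mean_j), with n-1 = 5.
  S[X,X] = ((-2.1667)·(-2.1667) + (-1.1667)·(-1.1667) + (2.8333)·(2.8333) + (-4.1667)·(-4.1667) + (2.8333)·(2.8333) + (1.8333)·(1.8333)) / 5 = 42.8333/5 = 8.5667
  S[X,Y] = ((-2.1667)·(-2.1667) + (-1.1667)·(1.8333) + (2.8333)·(-0.1667) + (-4.1667)·(-3.1667) + (2.8333)·(1.8333) + (1.8333)·(1.8333)) / 5 = 23.8333/5 = 4.7667
  S[Y,Y] = ((-2.1667)·(-2.1667) + (1.8333)·(1.8333) + (-0.1667)·(-0.1667) + (-3.1667)·(-3.1667) + (1.8333)·(1.8333) + (1.8333)·(1.8333)) / 5 = 24.8333/5 = 4.9667

S is symmetric (S[j,i] = S[i,j]). Assembling:

S = [[8.5667, 4.7667],
 [4.7667, 4.9667]]


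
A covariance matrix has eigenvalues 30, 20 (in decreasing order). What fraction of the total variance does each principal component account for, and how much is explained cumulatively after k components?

Step 1 — total variance = trace(Sigma) = Σ λ_i = 30 + 20 = 50.

Step 2 — fraction explained by component i = λ_i / Σ λ:
  PC1: 30/50 = 0.6
  PC2: 20/50 = 0.4

Step 3 — cumulative fraction after k components = (λ_1 + ... + λ_k) / Σ λ:
  k = 1: 30/50 = 0.6
  k = 2: (30 + 20)/50 = 50/50 = 1

Summary (fraction, with percent):

explained: PC1 0.6 (60%), PC2 0.4 (40%);  cumulative: 0.6, 1


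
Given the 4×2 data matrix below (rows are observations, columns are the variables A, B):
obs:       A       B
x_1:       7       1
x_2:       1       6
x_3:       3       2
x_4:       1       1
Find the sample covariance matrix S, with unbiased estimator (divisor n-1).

Step 1 — column means:
  mean(A) = (7 + 1 + 3 + 1) / 4 = 12/4 = 3
  mean(B) = (1 + 6 + 2 + 1) / 4 = 10/4 = 2.5

Step 2 — sample covariance S[i,j] = (1/(n-1)) · Σ_k (x_{k,i} - mean_i) · (x_{k,j} - mean_j), with n-1 = 3.
  S[A,A] = ((4)·(4) + (-2)·(-2) + (0)·(0) + (-2)·(-2)) / 3 = 24/3 = 8
  S[A,B] = ((4)·(-1.5) + (-2)·(3.5) + (0)·(-0.5) + (-2)·(-1.5)) / 3 = -10/3 = -3.3333
  S[B,B] = ((-1.5)·(-1.5) + (3.5)·(3.5) + (-0.5)·(-0.5) + (-1.5)·(-1.5)) / 3 = 17/3 = 5.6667

S is symmetric (S[j,i] = S[i,j]). Assembling:

S = [[8, -3.3333],
 [-3.3333, 5.6667]]


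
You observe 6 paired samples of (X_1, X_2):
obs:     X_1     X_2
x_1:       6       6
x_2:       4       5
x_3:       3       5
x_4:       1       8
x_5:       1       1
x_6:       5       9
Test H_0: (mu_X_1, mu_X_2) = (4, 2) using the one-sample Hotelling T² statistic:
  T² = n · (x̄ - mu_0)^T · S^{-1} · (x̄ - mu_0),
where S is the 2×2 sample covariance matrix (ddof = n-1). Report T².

Step 1 — sample mean vector:
  mean(X_1) = (6 + 4 + 3 + 1 + 1 + 5) / 6 = 20/6 = 3.3333
  mean(X_2) = (6 + 5 + 5 + 8 + 1 + 9) / 6 = 34/6 = 5.6667
  x̄ = (3.3333, 5.6667),  deviation x̄ - mu_0 = (3.3333, 5.6667) - (4, 2) = (-0.6667, 3.6667).

Step 2 — sample covariance matrix, S[i,j] = (1/(n-1)) · Σ_k (x_{k,i} - mean_i) · (x_{k,j} - mean_j), divisor n-1 = 5:
  S[X_1,X_1] = ((2.6667)·(2.6667) + (0.6667)·(0.6667) + (-0.3333)·(-0.3333) + (-2.3333)·(-2.3333) + (-2.3333)·(-2.3333) + (1.6667)·(1.6667)) / 5 = 21.3333/5 = 4.2667
  S[X_1,X_2] = ((2.6667)·(0.3333) + (0.6667)·(-0.6667) + (-0.3333)·(-0.6667) + (-2.3333)·(2.3333) + (-2.3333)·(-4.6667) + (1.6667)·(3.3333)) / 5 = 11.6667/5 = 2.3333
  S[X_2,X_2] = ((0.3333)·(0.3333) + (-0.6667)·(-0.6667) + (-0.6667)·(-0.6667) + (2.3333)·(2.3333) + (-4.6667)·(-4.6667) + (3.3333)·(3.3333)) / 5 = 39.3333/5 = 7.8667
  S = [[4.2667, 2.3333],
 [2.3333, 7.8667]].

Step 3 — invert S. det(S) = 4.2667·7.8667 - (2.3333)² = 28.12.
  S^{-1} = (1/det) · [[d, -b], [-b, a]] = [[0.2798, -0.083],
 [-0.083, 0.1517]].

Step 4 — quadratic form (x̄ - mu_0)^T · S^{-1} · (x̄ - mu_0):
  S^{-1} · (x̄ - mu_0) = (-0.4908, 0.6117),
  (x̄ - mu_0)^T · [...] = (-0.6667)·(-0.4908) + (3.6667)·(0.6117) = 2.5699.

Step 5 — scale by n: T² = 6 · 2.5699 = 15.4196.

T² ≈ 15.4196


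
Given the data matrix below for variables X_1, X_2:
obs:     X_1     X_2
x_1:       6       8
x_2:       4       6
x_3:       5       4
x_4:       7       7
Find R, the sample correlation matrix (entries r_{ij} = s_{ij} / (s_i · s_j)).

Step 1 — column means:
  mean(X_1) = (6 + 4 + 5 + 7) / 4 = 22/4 = 5.5
  mean(X_2) = (8 + 6 + 4 + 7) / 4 = 25/4 = 6.25

Step 2 — sample variances and covariances s[i,j] = (1/(n-1)) · Σ_k (x_{k,i} - mean_i) · (x_{k,j} - mean_j), with n-1 = 3:
  s[X_1,X_1] = ((0.5)·(0.5) + (-1.5)·(-1.5) + (-0.5)·(-0.5) + (1.5)·(1.5)) / 3 = 5/3 = 1.6667
  s[X_1,X_2] = ((0.5)·(1.75) + (-1.5)·(-0.25) + (-0.5)·(-2.25) + (1.5)·(0.75)) / 3 = 3.5/3 = 1.1667
  s[X_2,X_2] = ((1.75)·(1.75) + (-0.25)·(-0.25) + (-2.25)·(-2.25) + (0.75)·(0.75)) / 3 = 8.75/3 = 2.9167
  Sample standard deviations s_i = √(s[i,i]):
  s(X_1) = √(1.6667) = 1.291
  s(X_2) = √(2.9167) = 1.7078

Step 3 — r_{ij} = s_{ij} / (s_i · s_j):
  r[X_1,X_1] = 1 (diagonal).
  r[X_1,X_2] = 1.1667 / (1.291 · 1.7078) = 1.1667 / 2.2048 = 0.5292
  r[X_2,X_2] = 1 (diagonal).

R is symmetric with unit diagonal. Assembling:

R = [[1, 0.5292],
 [0.5292, 1]]
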